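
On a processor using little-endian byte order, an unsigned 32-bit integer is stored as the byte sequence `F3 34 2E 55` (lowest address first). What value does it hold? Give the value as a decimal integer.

Little-endian stores the least-significant byte at the lowest address.
Reassemble most-significant byte first: 55 2E 34 F3 → 0x552E34F3.
0x552E34F3 = 1429091571.

1429091571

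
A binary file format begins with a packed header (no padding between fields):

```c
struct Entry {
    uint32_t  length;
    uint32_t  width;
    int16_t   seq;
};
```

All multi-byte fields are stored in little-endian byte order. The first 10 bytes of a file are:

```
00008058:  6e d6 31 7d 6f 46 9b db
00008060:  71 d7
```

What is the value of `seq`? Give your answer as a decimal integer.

-10383

`seq` follows `length` (4 B), `width` (4 B), so it starts at offset 4 + 4 = 8 and occupies 2 bytes.
Bytes at offsets 8..9: 71 D7.
In little-endian order the low byte comes first in memory.
Reassemble most-significant byte first: D7 71 → 0xD771.
Top bit is set, so as a signed 16-bit value this is 0xD771 − 2^16 = -10383.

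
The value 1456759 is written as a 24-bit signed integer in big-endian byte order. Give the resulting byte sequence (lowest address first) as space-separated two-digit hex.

16 3A 77

1456759 in hexadecimal, padded to 24 bits, is 0x163A77.
Split into bytes (most-significant first): 16 3A 77.
Big-endian: lowest address holds the most-significant byte.
So the memory order matches the most-significant-first order: 16 3A 77.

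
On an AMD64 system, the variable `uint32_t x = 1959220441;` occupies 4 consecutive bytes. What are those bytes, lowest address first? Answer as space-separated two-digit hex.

1959220441 in hexadecimal, padded to 32 bits, is 0x74C754D9.
Split into bytes (most-significant first): 74 C7 54 D9.
Little-endian stores the least-significant byte at the lowest address.
So at ascending addresses the bytes are D9 54 C7 74.

D9 54 C7 74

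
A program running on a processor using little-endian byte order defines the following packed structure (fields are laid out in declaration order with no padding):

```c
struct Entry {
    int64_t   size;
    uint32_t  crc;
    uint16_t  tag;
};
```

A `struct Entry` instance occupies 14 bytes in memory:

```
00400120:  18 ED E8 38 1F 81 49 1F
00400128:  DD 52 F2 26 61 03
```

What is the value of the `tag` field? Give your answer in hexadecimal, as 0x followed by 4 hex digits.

0x0361

`tag` follows `size` (8 B), `crc` (4 B), so it starts at offset 8 + 4 = 12 and occupies 2 bytes.
Bytes at offsets 12..13: 61 03.
In little-endian order the low byte comes first in memory.
Reassemble most-significant byte first: 03 61 → 0x0361.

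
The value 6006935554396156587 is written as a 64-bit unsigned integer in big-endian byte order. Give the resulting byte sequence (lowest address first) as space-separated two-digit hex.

6006935554396156587 in hexadecimal, padded to 64 bits, is 0x535CEC0F847272AB.
Split into bytes (most-significant first): 53 5C EC 0F 84 72 72 AB.
Big-endian: lowest address holds the most-significant byte.
So the memory order matches the most-significant-first order: 53 5C EC 0F 84 72 72 AB.

53 5C EC 0F 84 72 72 AB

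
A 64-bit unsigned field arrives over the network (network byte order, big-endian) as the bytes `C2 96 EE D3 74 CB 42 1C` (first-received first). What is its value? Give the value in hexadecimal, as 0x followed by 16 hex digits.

0xC296EED374CB421C

In big-endian order the high byte comes first in memory.
The bytes are already most-significant first: 0xC296EED374CB421C.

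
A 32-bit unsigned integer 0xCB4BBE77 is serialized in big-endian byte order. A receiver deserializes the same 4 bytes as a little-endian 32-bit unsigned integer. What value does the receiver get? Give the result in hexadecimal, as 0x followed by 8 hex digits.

Stored big-endian, the bytes at ascending addresses are CB 4B BE 77.
Read back as little-endian, the first byte is least significant, giving 0x77BE4BCB.

0x77BE4BCB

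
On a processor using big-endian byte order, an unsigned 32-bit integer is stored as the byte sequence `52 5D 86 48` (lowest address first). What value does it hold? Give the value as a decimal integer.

Big-endian stores the most-significant byte at the lowest address.
The bytes are already most-significant first: 0x525D8648.
0x525D8648 = 1381860936.

1381860936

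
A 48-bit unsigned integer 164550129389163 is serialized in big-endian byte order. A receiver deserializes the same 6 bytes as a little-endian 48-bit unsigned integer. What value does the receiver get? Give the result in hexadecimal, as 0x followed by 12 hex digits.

0x6B8E0250A895

164550129389163 in 48-bit hexadecimal is 0x95A850028E6B.
Stored big-endian, the bytes at ascending addresses are 95 A8 50 02 8E 6B.
Read back as little-endian, the first byte is least significant, giving 0x6B8E0250A895.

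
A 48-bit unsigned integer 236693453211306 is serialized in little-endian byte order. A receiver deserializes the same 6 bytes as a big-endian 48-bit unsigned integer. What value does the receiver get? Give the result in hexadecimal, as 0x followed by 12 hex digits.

0xAA06337D45D7

236693453211306 in 48-bit hexadecimal is 0xD7457D3306AA.
Stored little-endian, the bytes at ascending addresses are AA 06 33 7D 45 D7.
Read back as big-endian, the last byte is least significant, giving 0xAA06337D45D7.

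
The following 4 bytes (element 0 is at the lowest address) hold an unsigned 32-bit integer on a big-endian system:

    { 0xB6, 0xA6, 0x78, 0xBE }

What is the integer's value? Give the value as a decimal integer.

Big-endian stores the most-significant byte at the lowest address.
The bytes are already most-significant first: 0xB6A678BE.
0xB6A678BE = 3064363198.

3064363198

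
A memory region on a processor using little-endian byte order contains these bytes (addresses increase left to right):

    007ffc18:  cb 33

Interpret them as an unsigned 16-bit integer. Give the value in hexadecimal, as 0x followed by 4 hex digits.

Little-endian: lowest address holds the least-significant byte.
Reassemble most-significant byte first: 33 CB → 0x33CB.

0x33CB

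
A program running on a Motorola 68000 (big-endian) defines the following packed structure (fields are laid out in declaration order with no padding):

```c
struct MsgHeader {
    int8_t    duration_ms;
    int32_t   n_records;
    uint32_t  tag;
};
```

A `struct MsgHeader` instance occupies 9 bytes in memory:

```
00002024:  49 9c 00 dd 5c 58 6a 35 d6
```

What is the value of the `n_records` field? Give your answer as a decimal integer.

-1677664932

`n_records` follows `duration_ms` (1 byte), so it starts at byte offset 1 and occupies 4 bytes.
Bytes at offsets 1..4: 9C 00 DD 5C.
Big-endian: lowest address holds the most-significant byte.
The bytes are already most-significant first: 0x9C00DD5C.
Top bit is set, so as a signed 32-bit value this is 0x9C00DD5C − 2^32 = -1677664932.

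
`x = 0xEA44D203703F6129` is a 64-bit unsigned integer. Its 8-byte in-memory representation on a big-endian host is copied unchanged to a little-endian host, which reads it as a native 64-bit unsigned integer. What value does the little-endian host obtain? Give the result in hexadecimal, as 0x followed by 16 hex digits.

0x29613F7003D244EA

Stored big-endian, the bytes at ascending addresses are EA 44 D2 03 70 3F 61 29.
Read back as little-endian, the first byte is least significant, giving 0x29613F7003D244EA.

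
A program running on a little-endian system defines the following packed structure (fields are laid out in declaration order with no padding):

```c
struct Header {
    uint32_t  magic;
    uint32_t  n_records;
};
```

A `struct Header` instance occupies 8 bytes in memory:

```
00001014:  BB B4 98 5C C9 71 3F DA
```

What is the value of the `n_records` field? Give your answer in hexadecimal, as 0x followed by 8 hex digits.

0xDA3F71C9

`n_records` follows `magic` (4 bytes), so it starts at byte offset 4 and occupies 4 bytes.
Bytes at offsets 4..7: C9 71 3F DA.
Little-endian stores the least-significant byte at the lowest address.
Reassemble most-significant byte first: DA 3F 71 C9 → 0xDA3F71C9.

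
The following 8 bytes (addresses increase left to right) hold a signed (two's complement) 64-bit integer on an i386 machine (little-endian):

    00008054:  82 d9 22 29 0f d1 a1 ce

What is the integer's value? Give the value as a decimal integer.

In little-endian order the low byte comes first in memory.
Reassemble most-significant byte first: CE A1 D1 0F 29 22 D9 82 → 0xCEA1D10F2922D982.
Top bit is set, so as a signed 64-bit value this is 0xCEA1D10F2922D982 − 2^64 = -3557332367601116798.

-3557332367601116798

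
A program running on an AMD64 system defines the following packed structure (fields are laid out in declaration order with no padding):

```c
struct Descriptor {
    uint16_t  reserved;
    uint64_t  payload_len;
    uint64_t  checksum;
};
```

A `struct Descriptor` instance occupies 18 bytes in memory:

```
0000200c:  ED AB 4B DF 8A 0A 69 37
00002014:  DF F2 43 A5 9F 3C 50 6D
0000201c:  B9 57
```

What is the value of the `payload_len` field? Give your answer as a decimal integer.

`payload_len` follows `reserved` (2 bytes), so it starts at byte offset 2 and occupies 8 bytes.
Bytes at offsets 2..9: 4B DF 8A 0A 69 37 DF F2.
Little-endian stores the least-significant byte at the lowest address.
Reassemble most-significant byte first: F2 DF 37 69 0A 8A DF 4B → 0xF2DF37690A8ADF4B.
0xF2DF37690A8ADF4B = 17500767601273003851.

17500767601273003851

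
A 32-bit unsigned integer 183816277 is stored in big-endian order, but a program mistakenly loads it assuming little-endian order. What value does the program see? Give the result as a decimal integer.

1439757322

183816277 in 32-bit hexadecimal is 0x0AF4D055.
Stored big-endian, the bytes at ascending addresses are 0A F4 D0 55.
Read back as little-endian, the first byte is least significant, giving 0x55D0F40A.
0x55D0F40A = 1439757322.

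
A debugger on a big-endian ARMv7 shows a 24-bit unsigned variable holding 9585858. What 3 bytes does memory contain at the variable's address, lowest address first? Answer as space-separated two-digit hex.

92 44 C2

9585858 in hexadecimal, padded to 24 bits, is 0x9244C2.
Split into bytes (most-significant first): 92 44 C2.
In big-endian order the high byte comes first in memory.
So the memory order matches the most-significant-first order: 92 44 C2.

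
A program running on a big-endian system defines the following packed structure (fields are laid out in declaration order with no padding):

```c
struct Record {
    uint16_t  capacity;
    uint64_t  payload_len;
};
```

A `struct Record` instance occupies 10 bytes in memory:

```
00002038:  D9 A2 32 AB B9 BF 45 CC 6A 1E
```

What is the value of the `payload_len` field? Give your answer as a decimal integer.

3651216154074835486

`payload_len` follows `capacity` (2 bytes), so it starts at byte offset 2 and occupies 8 bytes.
Bytes at offsets 2..9: 32 AB B9 BF 45 CC 6A 1E.
Big-endian: lowest address holds the most-significant byte.
The bytes are already most-significant first: 0x32ABB9BF45CC6A1E.
0x32ABB9BF45CC6A1E = 3651216154074835486.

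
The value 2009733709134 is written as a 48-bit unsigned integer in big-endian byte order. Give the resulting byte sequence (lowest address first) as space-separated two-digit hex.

01 D3 ED 76 BD 4E

2009733709134 in hexadecimal, padded to 48 bits, is 0x01D3ED76BD4E.
Split into bytes (most-significant first): 01 D3 ED 76 BD 4E.
Big-endian: lowest address holds the most-significant byte.
So the memory order matches the most-significant-first order: 01 D3 ED 76 BD 4E.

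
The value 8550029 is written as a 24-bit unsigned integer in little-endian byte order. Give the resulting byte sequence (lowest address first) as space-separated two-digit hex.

8D 76 82

8550029 in hexadecimal, padded to 24 bits, is 0x82768D.
Split into bytes (most-significant first): 82 76 8D.
In little-endian order the low byte comes first in memory.
So at ascending addresses the bytes are 8D 76 82.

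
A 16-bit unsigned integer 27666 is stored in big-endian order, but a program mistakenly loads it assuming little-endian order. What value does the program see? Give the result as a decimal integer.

4716

27666 in 16-bit hexadecimal is 0x6C12.
Stored big-endian, the bytes at ascending addresses are 6C 12.
Read back as little-endian, the first byte is least significant, giving 0x126C.
0x126C = 4716.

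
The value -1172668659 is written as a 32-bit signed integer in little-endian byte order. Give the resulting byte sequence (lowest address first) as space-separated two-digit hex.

Two's complement of -1172668659 in 32 bits: 1172668659 = 0x45E580F3; invert → 0xBA1A7F0C; add 1 → 0xBA1A7F0D.
Split into bytes (most-significant first): BA 1A 7F 0D.
In little-endian order the low byte comes first in memory.
So at ascending addresses the bytes are 0D 7F 1A BA.

0D 7F 1A BA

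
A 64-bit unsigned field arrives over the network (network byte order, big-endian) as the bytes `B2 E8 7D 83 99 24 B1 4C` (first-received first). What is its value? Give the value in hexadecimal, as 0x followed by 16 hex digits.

Big-endian: lowest address holds the most-significant byte.
The bytes are already most-significant first: 0xB2E87D839924B14C.

0xB2E87D839924B14C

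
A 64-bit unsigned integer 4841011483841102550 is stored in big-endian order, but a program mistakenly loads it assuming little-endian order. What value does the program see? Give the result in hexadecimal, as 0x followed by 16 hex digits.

0xD682EFB74BBA2E43

4841011483841102550 in 64-bit hexadecimal is 0x432EBA4BB7EF82D6.
Stored big-endian, the bytes at ascending addresses are 43 2E BA 4B B7 EF 82 D6.
Read back as little-endian, the first byte is least significant, giving 0xD682EFB74BBA2E43.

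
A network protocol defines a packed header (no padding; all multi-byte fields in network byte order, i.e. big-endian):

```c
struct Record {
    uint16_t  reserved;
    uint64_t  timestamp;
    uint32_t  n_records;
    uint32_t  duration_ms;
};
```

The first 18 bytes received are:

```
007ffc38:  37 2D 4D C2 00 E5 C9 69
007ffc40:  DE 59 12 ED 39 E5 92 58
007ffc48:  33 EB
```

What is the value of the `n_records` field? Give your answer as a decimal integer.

317536741

`n_records` follows `reserved` (2 B), `timestamp` (8 B), so it starts at offset 2 + 8 = 10 and occupies 4 bytes.
Bytes at offsets 10..13: 12 ED 39 E5.
Big-endian: lowest address holds the most-significant byte.
The bytes are already most-significant first: 0x12ED39E5.
0x12ED39E5 = 317536741.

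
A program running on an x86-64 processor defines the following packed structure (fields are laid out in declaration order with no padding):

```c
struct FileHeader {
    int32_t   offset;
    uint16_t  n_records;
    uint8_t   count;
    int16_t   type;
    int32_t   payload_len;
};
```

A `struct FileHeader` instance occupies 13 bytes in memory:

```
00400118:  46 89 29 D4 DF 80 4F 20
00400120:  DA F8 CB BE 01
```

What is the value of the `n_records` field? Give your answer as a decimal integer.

`n_records` follows `offset` (4 bytes), so it starts at byte offset 4 and occupies 2 bytes.
Bytes at offsets 4..5: DF 80.
Little-endian stores the least-significant byte at the lowest address.
Reassemble most-significant byte first: 80 DF → 0x80DF.
0x80DF = 32991.

32991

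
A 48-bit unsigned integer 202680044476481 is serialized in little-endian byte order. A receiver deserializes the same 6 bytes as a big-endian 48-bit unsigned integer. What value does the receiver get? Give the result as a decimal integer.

202680044476481 in 48-bit hexadecimal is 0xB856200DD841.
Stored little-endian, the bytes at ascending addresses are 41 D8 0D 20 56 B8.
Read back as big-endian, the last byte is least significant, giving 0x41D80D2056B8.
0x41D80D2056B8 = 72396188964536.

72396188964536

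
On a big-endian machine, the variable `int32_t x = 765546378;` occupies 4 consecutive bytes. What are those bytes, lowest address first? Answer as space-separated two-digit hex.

765546378 in hexadecimal, padded to 32 bits, is 0x2DA14F8A.
Split into bytes (most-significant first): 2D A1 4F 8A.
In big-endian order the high byte comes first in memory.
So the memory order matches the most-significant-first order: 2D A1 4F 8A.

2D A1 4F 8A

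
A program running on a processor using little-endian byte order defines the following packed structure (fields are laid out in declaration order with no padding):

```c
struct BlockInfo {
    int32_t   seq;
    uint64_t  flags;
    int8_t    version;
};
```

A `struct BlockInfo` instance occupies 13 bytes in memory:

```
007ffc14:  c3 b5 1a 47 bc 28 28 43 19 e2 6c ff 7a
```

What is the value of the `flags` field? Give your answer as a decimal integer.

18405334375285139644

`flags` follows `seq` (4 bytes), so it starts at byte offset 4 and occupies 8 bytes.
Bytes at offsets 4..11: BC 28 28 43 19 E2 6C FF.
In little-endian order the low byte comes first in memory.
Reassemble most-significant byte first: FF 6C E2 19 43 28 28 BC → 0xFF6CE219432828BC.
0xFF6CE219432828BC = 18405334375285139644.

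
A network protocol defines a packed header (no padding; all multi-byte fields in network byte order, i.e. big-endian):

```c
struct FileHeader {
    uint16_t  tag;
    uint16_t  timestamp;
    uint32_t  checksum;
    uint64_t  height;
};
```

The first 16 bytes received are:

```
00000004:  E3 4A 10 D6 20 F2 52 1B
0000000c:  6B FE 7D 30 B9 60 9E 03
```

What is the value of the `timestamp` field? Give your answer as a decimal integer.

`timestamp` follows `tag` (2 bytes), so it starts at byte offset 2 and occupies 2 bytes.
Bytes at offsets 2..3: 10 D6.
Big-endian: lowest address holds the most-significant byte.
The bytes are already most-significant first: 0x10D6.
0x10D6 = 4310.

4310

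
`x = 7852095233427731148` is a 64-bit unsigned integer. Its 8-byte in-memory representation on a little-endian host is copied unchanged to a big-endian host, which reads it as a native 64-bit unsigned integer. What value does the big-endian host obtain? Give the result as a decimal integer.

7852095233427731148 in 64-bit hexadecimal is 0x6CF83F033AFF72CC.
Stored little-endian, the bytes at ascending addresses are CC 72 FF 3A 03 3F F8 6C.
Read back as big-endian, the last byte is least significant, giving 0xCC72FF3A033FF86C.
0xCC72FF3A033FF86C = 14732117955710023788.

14732117955710023788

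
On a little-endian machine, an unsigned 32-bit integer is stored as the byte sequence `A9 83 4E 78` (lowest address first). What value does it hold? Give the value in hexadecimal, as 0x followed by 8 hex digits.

Little-endian: lowest address holds the least-significant byte.
Reassemble most-significant byte first: 78 4E 83 A9 → 0x784E83A9.

0x784E83A9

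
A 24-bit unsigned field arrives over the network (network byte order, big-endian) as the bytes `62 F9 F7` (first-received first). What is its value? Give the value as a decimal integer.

6486519

In big-endian order the high byte comes first in memory.
The bytes are already most-significant first: 0x62F9F7.
0x62F9F7 = 6486519.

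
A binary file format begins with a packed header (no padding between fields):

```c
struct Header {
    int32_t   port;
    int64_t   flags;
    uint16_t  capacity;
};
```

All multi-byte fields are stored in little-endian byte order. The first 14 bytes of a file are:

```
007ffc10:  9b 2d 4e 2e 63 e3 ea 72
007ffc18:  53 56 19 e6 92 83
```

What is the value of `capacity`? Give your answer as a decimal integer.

`capacity` follows `port` (4 B), `flags` (8 B), so it starts at offset 4 + 8 = 12 and occupies 2 bytes.
Bytes at offsets 12..13: 92 83.
In little-endian order the low byte comes first in memory.
Reassemble most-significant byte first: 83 92 → 0x8392.
0x8392 = 33682.

33682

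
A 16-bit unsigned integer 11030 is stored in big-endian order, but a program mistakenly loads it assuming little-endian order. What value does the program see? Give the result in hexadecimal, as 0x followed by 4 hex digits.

11030 in 16-bit hexadecimal is 0x2B16.
Stored big-endian, the bytes at ascending addresses are 2B 16.
Read back as little-endian, the first byte is least significant, giving 0x162B.

0x162B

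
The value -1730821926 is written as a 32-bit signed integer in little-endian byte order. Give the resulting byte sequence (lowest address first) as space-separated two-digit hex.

DA C0 D5 98

Two's complement of -1730821926 in 32 bits: 1730821926 = 0x672A3F26; invert → 0x98D5C0D9; add 1 → 0x98D5C0DA.
Split into bytes (most-significant first): 98 D5 C0 DA.
Little-endian: lowest address holds the least-significant byte.
So at ascending addresses the bytes are DA C0 D5 98.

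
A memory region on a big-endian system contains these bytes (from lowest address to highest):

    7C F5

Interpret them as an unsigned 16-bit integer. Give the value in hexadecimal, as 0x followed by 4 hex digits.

0x7CF5

Big-endian: lowest address holds the most-significant byte.
The bytes are already most-significant first: 0x7CF5.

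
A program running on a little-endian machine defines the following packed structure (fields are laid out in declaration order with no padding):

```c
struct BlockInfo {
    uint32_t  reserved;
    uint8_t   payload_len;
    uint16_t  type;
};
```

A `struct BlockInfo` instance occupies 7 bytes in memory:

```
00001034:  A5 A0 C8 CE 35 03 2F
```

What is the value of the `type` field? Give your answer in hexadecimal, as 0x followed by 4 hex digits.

`type` follows `reserved` (4 B), `payload_len` (1 B), so it starts at offset 4 + 1 = 5 and occupies 2 bytes.
Bytes at offsets 5..6: 03 2F.
Little-endian: lowest address holds the least-significant byte.
Reassemble most-significant byte first: 2F 03 → 0x2F03.

0x2F03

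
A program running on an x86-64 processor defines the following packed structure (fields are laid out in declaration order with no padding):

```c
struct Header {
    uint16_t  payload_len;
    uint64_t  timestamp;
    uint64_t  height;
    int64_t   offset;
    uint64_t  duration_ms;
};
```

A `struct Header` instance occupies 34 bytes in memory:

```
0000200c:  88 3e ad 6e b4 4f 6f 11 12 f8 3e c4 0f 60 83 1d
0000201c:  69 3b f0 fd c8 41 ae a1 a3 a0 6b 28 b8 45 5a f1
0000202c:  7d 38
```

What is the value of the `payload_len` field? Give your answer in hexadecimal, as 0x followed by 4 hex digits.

`payload_len` is the first field, at byte offset 0, occupying 2 bytes.
Bytes at offsets 0..1: 88 3E.
Little-endian: lowest address holds the least-significant byte.
Reassemble most-significant byte first: 3E 88 → 0x3E88.

0x3E88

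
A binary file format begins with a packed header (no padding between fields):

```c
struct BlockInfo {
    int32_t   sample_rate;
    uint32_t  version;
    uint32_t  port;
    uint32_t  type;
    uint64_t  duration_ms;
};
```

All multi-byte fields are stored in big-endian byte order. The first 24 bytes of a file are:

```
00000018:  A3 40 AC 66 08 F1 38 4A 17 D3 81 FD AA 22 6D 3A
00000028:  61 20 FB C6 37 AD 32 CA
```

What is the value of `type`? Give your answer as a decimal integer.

2854382906

`type` follows `sample_rate` (4 B), `version` (4 B), `port` (4 B), so it starts at offset 4 + 4 + 4 = 12 and occupies 4 bytes.
Bytes at offsets 12..15: AA 22 6D 3A.
In big-endian order the high byte comes first in memory.
The bytes are already most-significant first: 0xAA226D3A.
0xAA226D3A = 2854382906.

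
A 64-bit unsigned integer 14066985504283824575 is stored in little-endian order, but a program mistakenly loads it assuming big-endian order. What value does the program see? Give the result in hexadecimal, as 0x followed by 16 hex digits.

0xBF11683BC9F837C3

14066985504283824575 in 64-bit hexadecimal is 0xC337F8C93B6811BF.
Stored little-endian, the bytes at ascending addresses are BF 11 68 3B C9 F8 37 C3.
Read back as big-endian, the last byte is least significant, giving 0xBF11683BC9F837C3.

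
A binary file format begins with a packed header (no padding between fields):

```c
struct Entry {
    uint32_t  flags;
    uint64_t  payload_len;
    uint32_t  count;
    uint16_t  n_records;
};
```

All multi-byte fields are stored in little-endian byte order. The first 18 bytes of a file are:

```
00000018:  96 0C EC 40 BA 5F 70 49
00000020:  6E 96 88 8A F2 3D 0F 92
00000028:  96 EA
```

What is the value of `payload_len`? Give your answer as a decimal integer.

`payload_len` follows `flags` (4 bytes), so it starts at byte offset 4 and occupies 8 bytes.
Bytes at offsets 4..11: BA 5F 70 49 6E 96 88 8A.
Little-endian stores the least-significant byte at the lowest address.
Reassemble most-significant byte first: 8A 88 96 6E 49 70 5F BA → 0x8A88966E49705FBA.
0x8A88966E49705FBA = 9982393974489374650.

9982393974489374650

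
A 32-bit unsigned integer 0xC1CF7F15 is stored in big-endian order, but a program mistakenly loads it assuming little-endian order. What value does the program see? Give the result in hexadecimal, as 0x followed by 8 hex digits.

Stored big-endian, the bytes at ascending addresses are C1 CF 7F 15.
Read back as little-endian, the first byte is least significant, giving 0x157FCFC1.

0x157FCFC1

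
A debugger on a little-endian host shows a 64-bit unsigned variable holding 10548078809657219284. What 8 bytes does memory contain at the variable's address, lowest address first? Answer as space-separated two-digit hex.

10548078809657219284 in hexadecimal, padded to 64 bits, is 0x92624DCA907198D4.
Split into bytes (most-significant first): 92 62 4D CA 90 71 98 D4.
Little-endian stores the least-significant byte at the lowest address.
So at ascending addresses the bytes are D4 98 71 90 CA 4D 62 92.

D4 98 71 90 CA 4D 62 92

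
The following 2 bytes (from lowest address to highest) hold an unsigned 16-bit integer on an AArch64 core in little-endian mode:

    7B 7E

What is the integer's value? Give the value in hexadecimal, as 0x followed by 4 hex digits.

0x7E7B

Little-endian: lowest address holds the least-significant byte.
Reassemble most-significant byte first: 7E 7B → 0x7E7B.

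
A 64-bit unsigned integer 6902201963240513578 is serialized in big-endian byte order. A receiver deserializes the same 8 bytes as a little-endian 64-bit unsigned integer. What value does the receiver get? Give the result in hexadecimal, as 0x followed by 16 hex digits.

6902201963240513578 in 64-bit hexadecimal is 0x5FC98C1DBAF4602A.
Stored big-endian, the bytes at ascending addresses are 5F C9 8C 1D BA F4 60 2A.
Read back as little-endian, the first byte is least significant, giving 0x2A60F4BA1D8CC95F.

0x2A60F4BA1D8CC95F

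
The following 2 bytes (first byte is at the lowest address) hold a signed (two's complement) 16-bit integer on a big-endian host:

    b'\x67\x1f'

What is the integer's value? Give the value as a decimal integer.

Big-endian stores the most-significant byte at the lowest address.
The bytes are already most-significant first: 0x671F.
0x671F = 26399.

26399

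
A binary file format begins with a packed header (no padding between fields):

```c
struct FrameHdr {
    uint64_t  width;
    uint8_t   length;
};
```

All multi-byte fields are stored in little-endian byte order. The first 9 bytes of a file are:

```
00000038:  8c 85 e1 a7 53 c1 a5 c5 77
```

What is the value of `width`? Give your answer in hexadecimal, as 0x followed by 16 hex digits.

0xC5A5C153A7E1858C

`width` is the first field, at byte offset 0, occupying 8 bytes.
Bytes at offsets 0..7: 8C 85 E1 A7 53 C1 A5 C5.
Little-endian stores the least-significant byte at the lowest address.
Reassemble most-significant byte first: C5 A5 C1 53 A7 E1 85 8C → 0xC5A5C153A7E1858C.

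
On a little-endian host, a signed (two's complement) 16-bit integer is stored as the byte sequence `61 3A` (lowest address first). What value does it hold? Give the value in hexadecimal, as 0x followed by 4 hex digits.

In little-endian order the low byte comes first in memory.
Reassemble most-significant byte first: 3A 61 → 0x3A61.

0x3A61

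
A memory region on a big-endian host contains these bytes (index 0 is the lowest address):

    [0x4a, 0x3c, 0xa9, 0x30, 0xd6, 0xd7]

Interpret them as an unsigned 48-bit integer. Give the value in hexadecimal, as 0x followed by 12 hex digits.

0x4A3CA930D6D7

Big-endian: lowest address holds the most-significant byte.
The bytes are already most-significant first: 0x4A3CA930D6D7.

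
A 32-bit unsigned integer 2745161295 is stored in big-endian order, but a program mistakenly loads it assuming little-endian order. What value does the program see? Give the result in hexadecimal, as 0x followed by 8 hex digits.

0x4FD69FA3

2745161295 in 32-bit hexadecimal is 0xA39FD64F.
Stored big-endian, the bytes at ascending addresses are A3 9F D6 4F.
Read back as little-endian, the first byte is least significant, giving 0x4FD69FA3.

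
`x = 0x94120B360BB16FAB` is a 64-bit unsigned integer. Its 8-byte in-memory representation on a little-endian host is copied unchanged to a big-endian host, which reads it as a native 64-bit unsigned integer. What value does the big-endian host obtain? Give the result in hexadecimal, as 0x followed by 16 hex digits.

0xAB6FB10B360B1294

Stored little-endian, the bytes at ascending addresses are AB 6F B1 0B 36 0B 12 94.
Read back as big-endian, the last byte is least significant, giving 0xAB6FB10B360B1294.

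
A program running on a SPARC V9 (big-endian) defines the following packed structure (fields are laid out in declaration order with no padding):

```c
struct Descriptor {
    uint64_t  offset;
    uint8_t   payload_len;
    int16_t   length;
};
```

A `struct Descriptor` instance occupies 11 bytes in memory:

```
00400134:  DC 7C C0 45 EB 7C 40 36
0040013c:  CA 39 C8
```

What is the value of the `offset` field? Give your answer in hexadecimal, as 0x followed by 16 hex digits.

`offset` is the first field, at byte offset 0, occupying 8 bytes.
Bytes at offsets 0..7: DC 7C C0 45 EB 7C 40 36.
In big-endian order the high byte comes first in memory.
The bytes are already most-significant first: 0xDC7CC045EB7C4036.

0xDC7CC045EB7C4036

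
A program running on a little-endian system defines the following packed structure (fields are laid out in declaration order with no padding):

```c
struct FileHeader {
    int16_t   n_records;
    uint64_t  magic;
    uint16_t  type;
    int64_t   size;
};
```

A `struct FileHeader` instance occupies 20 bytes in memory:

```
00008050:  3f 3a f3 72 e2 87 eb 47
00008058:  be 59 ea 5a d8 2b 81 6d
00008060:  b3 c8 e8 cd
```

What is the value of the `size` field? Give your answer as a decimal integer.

-3609414428375569448

`size` follows `n_records` (2 B), `magic` (8 B), `type` (2 B), so it starts at offset 2 + 8 + 2 = 12 and occupies 8 bytes.
Bytes at offsets 12..19: D8 2B 81 6D B3 C8 E8 CD.
Little-endian: lowest address holds the least-significant byte.
Reassemble most-significant byte first: CD E8 C8 B3 6D 81 2B D8 → 0xCDE8C8B36D812BD8.
Top bit is set, so as a signed 64-bit value this is 0xCDE8C8B36D812BD8 − 2^64 = -3609414428375569448.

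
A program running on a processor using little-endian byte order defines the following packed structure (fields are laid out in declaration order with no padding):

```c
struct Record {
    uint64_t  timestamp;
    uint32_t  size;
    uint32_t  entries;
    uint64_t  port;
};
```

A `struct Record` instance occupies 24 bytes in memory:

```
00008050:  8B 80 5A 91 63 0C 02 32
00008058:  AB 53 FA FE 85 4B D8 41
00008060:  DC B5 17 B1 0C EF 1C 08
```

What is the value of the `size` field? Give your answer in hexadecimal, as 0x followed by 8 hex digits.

0xFEFA53AB

`size` follows `timestamp` (8 bytes), so it starts at byte offset 8 and occupies 4 bytes.
Bytes at offsets 8..11: AB 53 FA FE.
In little-endian order the low byte comes first in memory.
Reassemble most-significant byte first: FE FA 53 AB → 0xFEFA53AB.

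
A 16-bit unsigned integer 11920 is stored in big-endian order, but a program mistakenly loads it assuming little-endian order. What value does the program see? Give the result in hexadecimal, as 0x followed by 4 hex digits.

11920 in 16-bit hexadecimal is 0x2E90.
Stored big-endian, the bytes at ascending addresses are 2E 90.
Read back as little-endian, the first byte is least significant, giving 0x902E.

0x902E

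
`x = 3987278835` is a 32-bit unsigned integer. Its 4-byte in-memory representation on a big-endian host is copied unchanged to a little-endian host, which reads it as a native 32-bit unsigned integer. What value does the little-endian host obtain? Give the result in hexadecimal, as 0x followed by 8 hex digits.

0xF30BA9ED

3987278835 in 32-bit hexadecimal is 0xEDA90BF3.
Stored big-endian, the bytes at ascending addresses are ED A9 0B F3.
Read back as little-endian, the first byte is least significant, giving 0xF30BA9ED.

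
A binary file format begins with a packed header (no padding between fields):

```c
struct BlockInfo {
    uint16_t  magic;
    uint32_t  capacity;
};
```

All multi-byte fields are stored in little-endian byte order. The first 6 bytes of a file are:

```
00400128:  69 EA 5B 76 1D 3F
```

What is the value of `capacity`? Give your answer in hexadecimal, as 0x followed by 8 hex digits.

`capacity` follows `magic` (2 bytes), so it starts at byte offset 2 and occupies 4 bytes.
Bytes at offsets 2..5: 5B 76 1D 3F.
In little-endian order the low byte comes first in memory.
Reassemble most-significant byte first: 3F 1D 76 5B → 0x3F1D765B.

0x3F1D765B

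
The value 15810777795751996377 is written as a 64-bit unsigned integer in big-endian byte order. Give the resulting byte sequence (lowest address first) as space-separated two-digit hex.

DB 6B 2A A2 DA 6E 6B D9

15810777795751996377 in hexadecimal, padded to 64 bits, is 0xDB6B2AA2DA6E6BD9.
Split into bytes (most-significant first): DB 6B 2A A2 DA 6E 6B D9.
Big-endian: lowest address holds the most-significant byte.
So the memory order matches the most-significant-first order: DB 6B 2A A2 DA 6E 6B D9.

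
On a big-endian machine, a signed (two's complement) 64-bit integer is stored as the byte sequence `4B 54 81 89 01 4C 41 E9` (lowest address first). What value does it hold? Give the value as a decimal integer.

In big-endian order the high byte comes first in memory.
The bytes are already most-significant first: 0x4B548189014C41E9.
0x4B548189014C41E9 = 5428105876320567785.

5428105876320567785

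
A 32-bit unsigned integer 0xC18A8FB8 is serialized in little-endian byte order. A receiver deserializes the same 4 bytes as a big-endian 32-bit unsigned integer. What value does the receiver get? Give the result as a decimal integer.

3096414913

Stored little-endian, the bytes at ascending addresses are B8 8F 8A C1.
Read back as big-endian, the last byte is least significant, giving 0xB88F8AC1.
0xB88F8AC1 = 3096414913.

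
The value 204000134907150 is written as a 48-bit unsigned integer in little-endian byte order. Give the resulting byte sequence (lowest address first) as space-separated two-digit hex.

0E 45 93 7B 89 B9

204000134907150 in hexadecimal, padded to 48 bits, is 0xB9897B93450E.
Split into bytes (most-significant first): B9 89 7B 93 45 0E.
In little-endian order the low byte comes first in memory.
So at ascending addresses the bytes are 0E 45 93 7B 89 B9.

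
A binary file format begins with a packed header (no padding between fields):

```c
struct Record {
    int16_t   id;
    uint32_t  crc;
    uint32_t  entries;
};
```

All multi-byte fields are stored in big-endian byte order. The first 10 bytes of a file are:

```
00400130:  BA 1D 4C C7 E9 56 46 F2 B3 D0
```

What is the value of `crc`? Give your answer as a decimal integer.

1288169814

`crc` follows `id` (2 bytes), so it starts at byte offset 2 and occupies 4 bytes.
Bytes at offsets 2..5: 4C C7 E9 56.
Big-endian stores the most-significant byte at the lowest address.
The bytes are already most-significant first: 0x4CC7E956.
0x4CC7E956 = 1288169814.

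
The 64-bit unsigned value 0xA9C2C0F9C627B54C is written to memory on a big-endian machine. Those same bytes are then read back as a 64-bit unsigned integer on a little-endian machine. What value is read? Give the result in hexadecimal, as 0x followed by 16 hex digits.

Stored big-endian, the bytes at ascending addresses are A9 C2 C0 F9 C6 27 B5 4C.
Read back as little-endian, the first byte is least significant, giving 0x4CB527C6F9C0C2A9.

0x4CB527C6F9C0C2A9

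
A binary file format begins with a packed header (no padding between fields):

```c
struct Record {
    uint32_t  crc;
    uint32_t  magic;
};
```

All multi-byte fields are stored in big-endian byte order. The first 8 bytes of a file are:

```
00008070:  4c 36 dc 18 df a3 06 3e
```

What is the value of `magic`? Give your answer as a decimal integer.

`magic` follows `crc` (4 bytes), so it starts at byte offset 4 and occupies 4 bytes.
Bytes at offsets 4..7: DF A3 06 3E.
In big-endian order the high byte comes first in memory.
The bytes are already most-significant first: 0xDFA3063E.
0xDFA3063E = 3752003134.

3752003134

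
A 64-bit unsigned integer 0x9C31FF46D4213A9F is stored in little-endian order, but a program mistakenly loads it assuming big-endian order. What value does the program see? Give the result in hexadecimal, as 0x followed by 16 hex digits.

Stored little-endian, the bytes at ascending addresses are 9F 3A 21 D4 46 FF 31 9C.
Read back as big-endian, the last byte is least significant, giving 0x9F3A21D446FF319C.

0x9F3A21D446FF319C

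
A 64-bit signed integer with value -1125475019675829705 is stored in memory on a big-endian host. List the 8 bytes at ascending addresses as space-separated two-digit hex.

F0 61 82 6E C0 A5 7A 37

Two's complement of -1125475019675829705 in 64 bits: 1125475019675829705 = 0x0F9E7D913F5A85C9; invert → 0xF061826EC0A57A36; add 1 → 0xF061826EC0A57A37.
Split into bytes (most-significant first): F0 61 82 6E C0 A5 7A 37.
Big-endian: lowest address holds the most-significant byte.
So the memory order matches the most-significant-first order: F0 61 82 6E C0 A5 7A 37.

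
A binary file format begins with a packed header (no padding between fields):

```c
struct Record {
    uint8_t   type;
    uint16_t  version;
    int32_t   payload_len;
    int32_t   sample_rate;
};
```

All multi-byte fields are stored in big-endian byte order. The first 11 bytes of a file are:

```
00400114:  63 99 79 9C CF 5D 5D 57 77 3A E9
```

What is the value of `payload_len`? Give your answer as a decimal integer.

-1664131747

`payload_len` follows `type` (1 B), `version` (2 B), so it starts at offset 1 + 2 = 3 and occupies 4 bytes.
Bytes at offsets 3..6: 9C CF 5D 5D.
Big-endian stores the most-significant byte at the lowest address.
The bytes are already most-significant first: 0x9CCF5D5D.
Top bit is set, so as a signed 32-bit value this is 0x9CCF5D5D − 2^32 = -1664131747.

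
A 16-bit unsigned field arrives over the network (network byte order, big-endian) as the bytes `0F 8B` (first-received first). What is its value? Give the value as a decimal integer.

Big-endian stores the most-significant byte at the lowest address.
The bytes are already most-significant first: 0x0F8B.
0x0F8B = 3979.

3979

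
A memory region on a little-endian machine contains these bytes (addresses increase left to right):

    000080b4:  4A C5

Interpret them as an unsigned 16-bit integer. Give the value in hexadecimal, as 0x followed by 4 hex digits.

In little-endian order the low byte comes first in memory.
Reassemble most-significant byte first: C5 4A → 0xC54A.

0xC54A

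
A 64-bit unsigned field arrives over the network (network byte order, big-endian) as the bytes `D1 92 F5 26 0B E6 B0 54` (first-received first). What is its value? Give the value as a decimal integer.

Big-endian: lowest address holds the most-significant byte.
The bytes are already most-significant first: 0xD192F5260BE6B054.
0xD192F5260BE6B054 = 15101402044283924564.

15101402044283924564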